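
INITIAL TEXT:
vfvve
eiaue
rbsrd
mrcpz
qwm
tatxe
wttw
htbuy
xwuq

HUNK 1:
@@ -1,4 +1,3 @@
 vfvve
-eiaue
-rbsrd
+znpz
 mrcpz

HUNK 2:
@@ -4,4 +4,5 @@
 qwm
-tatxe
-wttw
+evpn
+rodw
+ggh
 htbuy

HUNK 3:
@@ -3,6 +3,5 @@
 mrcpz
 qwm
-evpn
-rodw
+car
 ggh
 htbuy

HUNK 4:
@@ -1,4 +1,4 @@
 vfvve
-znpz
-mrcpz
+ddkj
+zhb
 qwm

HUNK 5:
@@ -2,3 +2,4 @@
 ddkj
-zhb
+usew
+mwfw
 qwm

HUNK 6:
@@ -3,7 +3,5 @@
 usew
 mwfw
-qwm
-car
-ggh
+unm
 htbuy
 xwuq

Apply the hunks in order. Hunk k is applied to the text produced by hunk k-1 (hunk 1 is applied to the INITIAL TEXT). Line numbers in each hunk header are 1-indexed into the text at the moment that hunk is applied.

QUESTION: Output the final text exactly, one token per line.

Hunk 1: at line 1 remove [eiaue,rbsrd] add [znpz] -> 8 lines: vfvve znpz mrcpz qwm tatxe wttw htbuy xwuq
Hunk 2: at line 4 remove [tatxe,wttw] add [evpn,rodw,ggh] -> 9 lines: vfvve znpz mrcpz qwm evpn rodw ggh htbuy xwuq
Hunk 3: at line 3 remove [evpn,rodw] add [car] -> 8 lines: vfvve znpz mrcpz qwm car ggh htbuy xwuq
Hunk 4: at line 1 remove [znpz,mrcpz] add [ddkj,zhb] -> 8 lines: vfvve ddkj zhb qwm car ggh htbuy xwuq
Hunk 5: at line 2 remove [zhb] add [usew,mwfw] -> 9 lines: vfvve ddkj usew mwfw qwm car ggh htbuy xwuq
Hunk 6: at line 3 remove [qwm,car,ggh] add [unm] -> 7 lines: vfvve ddkj usew mwfw unm htbuy xwuq

Answer: vfvve
ddkj
usew
mwfw
unm
htbuy
xwuq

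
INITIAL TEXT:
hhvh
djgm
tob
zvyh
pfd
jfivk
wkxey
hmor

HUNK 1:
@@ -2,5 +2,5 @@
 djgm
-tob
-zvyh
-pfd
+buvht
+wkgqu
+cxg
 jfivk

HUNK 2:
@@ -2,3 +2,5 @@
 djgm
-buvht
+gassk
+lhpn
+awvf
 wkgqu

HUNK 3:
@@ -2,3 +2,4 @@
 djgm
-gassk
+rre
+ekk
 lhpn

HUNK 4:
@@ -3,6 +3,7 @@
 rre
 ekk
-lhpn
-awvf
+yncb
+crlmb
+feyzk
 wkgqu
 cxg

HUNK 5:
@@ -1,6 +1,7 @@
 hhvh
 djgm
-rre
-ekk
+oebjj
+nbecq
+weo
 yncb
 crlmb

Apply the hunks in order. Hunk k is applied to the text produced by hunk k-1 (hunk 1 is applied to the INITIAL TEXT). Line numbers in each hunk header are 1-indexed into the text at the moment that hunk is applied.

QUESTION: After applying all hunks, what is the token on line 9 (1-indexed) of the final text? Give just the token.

Answer: wkgqu

Derivation:
Hunk 1: at line 2 remove [tob,zvyh,pfd] add [buvht,wkgqu,cxg] -> 8 lines: hhvh djgm buvht wkgqu cxg jfivk wkxey hmor
Hunk 2: at line 2 remove [buvht] add [gassk,lhpn,awvf] -> 10 lines: hhvh djgm gassk lhpn awvf wkgqu cxg jfivk wkxey hmor
Hunk 3: at line 2 remove [gassk] add [rre,ekk] -> 11 lines: hhvh djgm rre ekk lhpn awvf wkgqu cxg jfivk wkxey hmor
Hunk 4: at line 3 remove [lhpn,awvf] add [yncb,crlmb,feyzk] -> 12 lines: hhvh djgm rre ekk yncb crlmb feyzk wkgqu cxg jfivk wkxey hmor
Hunk 5: at line 1 remove [rre,ekk] add [oebjj,nbecq,weo] -> 13 lines: hhvh djgm oebjj nbecq weo yncb crlmb feyzk wkgqu cxg jfivk wkxey hmor
Final line 9: wkgqu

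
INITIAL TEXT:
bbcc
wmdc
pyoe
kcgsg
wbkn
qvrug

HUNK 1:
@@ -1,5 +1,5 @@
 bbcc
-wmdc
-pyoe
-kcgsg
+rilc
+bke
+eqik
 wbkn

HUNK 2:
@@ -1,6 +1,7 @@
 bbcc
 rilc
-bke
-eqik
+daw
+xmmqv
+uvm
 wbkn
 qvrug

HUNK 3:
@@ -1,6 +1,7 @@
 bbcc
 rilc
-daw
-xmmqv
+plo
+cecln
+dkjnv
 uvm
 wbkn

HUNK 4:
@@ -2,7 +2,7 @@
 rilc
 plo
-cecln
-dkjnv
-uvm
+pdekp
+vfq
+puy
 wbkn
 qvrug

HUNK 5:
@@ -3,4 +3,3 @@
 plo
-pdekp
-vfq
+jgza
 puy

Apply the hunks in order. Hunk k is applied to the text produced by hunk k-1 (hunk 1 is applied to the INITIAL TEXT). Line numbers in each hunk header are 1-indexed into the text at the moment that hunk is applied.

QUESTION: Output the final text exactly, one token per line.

Answer: bbcc
rilc
plo
jgza
puy
wbkn
qvrug

Derivation:
Hunk 1: at line 1 remove [wmdc,pyoe,kcgsg] add [rilc,bke,eqik] -> 6 lines: bbcc rilc bke eqik wbkn qvrug
Hunk 2: at line 1 remove [bke,eqik] add [daw,xmmqv,uvm] -> 7 lines: bbcc rilc daw xmmqv uvm wbkn qvrug
Hunk 3: at line 1 remove [daw,xmmqv] add [plo,cecln,dkjnv] -> 8 lines: bbcc rilc plo cecln dkjnv uvm wbkn qvrug
Hunk 4: at line 2 remove [cecln,dkjnv,uvm] add [pdekp,vfq,puy] -> 8 lines: bbcc rilc plo pdekp vfq puy wbkn qvrug
Hunk 5: at line 3 remove [pdekp,vfq] add [jgza] -> 7 lines: bbcc rilc plo jgza puy wbkn qvrug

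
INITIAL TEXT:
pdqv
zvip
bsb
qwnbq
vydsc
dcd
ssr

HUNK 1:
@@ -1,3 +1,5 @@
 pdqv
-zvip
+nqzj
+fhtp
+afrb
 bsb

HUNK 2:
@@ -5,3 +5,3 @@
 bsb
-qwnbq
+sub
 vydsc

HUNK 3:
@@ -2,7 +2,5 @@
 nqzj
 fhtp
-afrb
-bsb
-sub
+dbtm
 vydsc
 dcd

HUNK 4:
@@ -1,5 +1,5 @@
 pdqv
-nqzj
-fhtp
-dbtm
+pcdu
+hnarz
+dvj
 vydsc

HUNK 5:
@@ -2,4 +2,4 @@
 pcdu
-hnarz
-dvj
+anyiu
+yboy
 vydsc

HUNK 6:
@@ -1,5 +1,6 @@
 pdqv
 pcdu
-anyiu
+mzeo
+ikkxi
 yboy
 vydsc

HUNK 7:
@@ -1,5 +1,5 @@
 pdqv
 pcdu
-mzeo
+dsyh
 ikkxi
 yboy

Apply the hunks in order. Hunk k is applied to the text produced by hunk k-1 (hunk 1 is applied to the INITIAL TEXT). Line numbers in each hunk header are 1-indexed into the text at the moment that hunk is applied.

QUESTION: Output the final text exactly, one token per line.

Answer: pdqv
pcdu
dsyh
ikkxi
yboy
vydsc
dcd
ssr

Derivation:
Hunk 1: at line 1 remove [zvip] add [nqzj,fhtp,afrb] -> 9 lines: pdqv nqzj fhtp afrb bsb qwnbq vydsc dcd ssr
Hunk 2: at line 5 remove [qwnbq] add [sub] -> 9 lines: pdqv nqzj fhtp afrb bsb sub vydsc dcd ssr
Hunk 3: at line 2 remove [afrb,bsb,sub] add [dbtm] -> 7 lines: pdqv nqzj fhtp dbtm vydsc dcd ssr
Hunk 4: at line 1 remove [nqzj,fhtp,dbtm] add [pcdu,hnarz,dvj] -> 7 lines: pdqv pcdu hnarz dvj vydsc dcd ssr
Hunk 5: at line 2 remove [hnarz,dvj] add [anyiu,yboy] -> 7 lines: pdqv pcdu anyiu yboy vydsc dcd ssr
Hunk 6: at line 1 remove [anyiu] add [mzeo,ikkxi] -> 8 lines: pdqv pcdu mzeo ikkxi yboy vydsc dcd ssr
Hunk 7: at line 1 remove [mzeo] add [dsyh] -> 8 lines: pdqv pcdu dsyh ikkxi yboy vydsc dcd ssr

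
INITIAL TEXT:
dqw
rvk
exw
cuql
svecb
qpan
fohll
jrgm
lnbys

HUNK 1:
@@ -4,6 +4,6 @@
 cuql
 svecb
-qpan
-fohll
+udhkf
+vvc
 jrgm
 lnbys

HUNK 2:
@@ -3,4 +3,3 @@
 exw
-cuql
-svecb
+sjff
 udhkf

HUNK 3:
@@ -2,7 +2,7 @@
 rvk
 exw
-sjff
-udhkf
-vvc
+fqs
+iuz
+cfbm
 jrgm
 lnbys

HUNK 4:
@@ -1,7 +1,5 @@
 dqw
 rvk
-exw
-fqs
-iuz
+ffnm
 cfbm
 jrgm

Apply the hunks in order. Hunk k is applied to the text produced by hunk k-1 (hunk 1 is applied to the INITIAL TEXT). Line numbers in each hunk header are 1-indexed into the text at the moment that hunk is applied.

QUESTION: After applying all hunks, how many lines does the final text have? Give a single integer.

Hunk 1: at line 4 remove [qpan,fohll] add [udhkf,vvc] -> 9 lines: dqw rvk exw cuql svecb udhkf vvc jrgm lnbys
Hunk 2: at line 3 remove [cuql,svecb] add [sjff] -> 8 lines: dqw rvk exw sjff udhkf vvc jrgm lnbys
Hunk 3: at line 2 remove [sjff,udhkf,vvc] add [fqs,iuz,cfbm] -> 8 lines: dqw rvk exw fqs iuz cfbm jrgm lnbys
Hunk 4: at line 1 remove [exw,fqs,iuz] add [ffnm] -> 6 lines: dqw rvk ffnm cfbm jrgm lnbys
Final line count: 6

Answer: 6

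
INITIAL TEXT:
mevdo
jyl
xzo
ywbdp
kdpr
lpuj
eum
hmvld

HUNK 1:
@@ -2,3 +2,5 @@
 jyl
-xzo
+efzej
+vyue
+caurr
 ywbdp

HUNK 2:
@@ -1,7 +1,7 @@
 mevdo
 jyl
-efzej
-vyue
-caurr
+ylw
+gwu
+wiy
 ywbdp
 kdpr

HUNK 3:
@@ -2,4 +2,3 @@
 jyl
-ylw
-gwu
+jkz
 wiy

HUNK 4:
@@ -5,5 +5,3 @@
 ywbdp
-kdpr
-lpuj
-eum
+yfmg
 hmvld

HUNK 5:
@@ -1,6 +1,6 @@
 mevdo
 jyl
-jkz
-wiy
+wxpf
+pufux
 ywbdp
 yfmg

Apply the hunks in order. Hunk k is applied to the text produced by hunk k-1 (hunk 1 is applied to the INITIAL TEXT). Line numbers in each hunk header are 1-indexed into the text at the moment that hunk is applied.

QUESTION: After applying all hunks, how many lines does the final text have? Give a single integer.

Hunk 1: at line 2 remove [xzo] add [efzej,vyue,caurr] -> 10 lines: mevdo jyl efzej vyue caurr ywbdp kdpr lpuj eum hmvld
Hunk 2: at line 1 remove [efzej,vyue,caurr] add [ylw,gwu,wiy] -> 10 lines: mevdo jyl ylw gwu wiy ywbdp kdpr lpuj eum hmvld
Hunk 3: at line 2 remove [ylw,gwu] add [jkz] -> 9 lines: mevdo jyl jkz wiy ywbdp kdpr lpuj eum hmvld
Hunk 4: at line 5 remove [kdpr,lpuj,eum] add [yfmg] -> 7 lines: mevdo jyl jkz wiy ywbdp yfmg hmvld
Hunk 5: at line 1 remove [jkz,wiy] add [wxpf,pufux] -> 7 lines: mevdo jyl wxpf pufux ywbdp yfmg hmvld
Final line count: 7

Answer: 7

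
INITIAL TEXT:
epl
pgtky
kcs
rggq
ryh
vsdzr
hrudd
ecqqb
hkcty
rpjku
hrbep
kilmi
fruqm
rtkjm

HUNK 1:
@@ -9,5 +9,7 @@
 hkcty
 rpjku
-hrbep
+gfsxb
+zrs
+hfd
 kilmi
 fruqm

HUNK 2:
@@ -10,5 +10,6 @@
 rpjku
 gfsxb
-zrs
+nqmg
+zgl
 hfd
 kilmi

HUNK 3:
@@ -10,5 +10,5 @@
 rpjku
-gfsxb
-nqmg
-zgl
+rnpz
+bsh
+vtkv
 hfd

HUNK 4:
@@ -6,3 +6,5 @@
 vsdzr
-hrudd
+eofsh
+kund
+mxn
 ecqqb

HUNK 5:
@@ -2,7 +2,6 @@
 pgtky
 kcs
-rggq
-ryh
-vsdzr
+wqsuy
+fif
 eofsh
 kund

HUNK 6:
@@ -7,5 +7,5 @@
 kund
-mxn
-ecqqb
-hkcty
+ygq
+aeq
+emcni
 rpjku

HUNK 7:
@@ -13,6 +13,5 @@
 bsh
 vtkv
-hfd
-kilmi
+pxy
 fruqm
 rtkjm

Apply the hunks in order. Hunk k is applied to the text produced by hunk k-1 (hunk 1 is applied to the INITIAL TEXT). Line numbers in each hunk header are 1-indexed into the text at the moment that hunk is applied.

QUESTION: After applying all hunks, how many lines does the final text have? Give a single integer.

Answer: 17

Derivation:
Hunk 1: at line 9 remove [hrbep] add [gfsxb,zrs,hfd] -> 16 lines: epl pgtky kcs rggq ryh vsdzr hrudd ecqqb hkcty rpjku gfsxb zrs hfd kilmi fruqm rtkjm
Hunk 2: at line 10 remove [zrs] add [nqmg,zgl] -> 17 lines: epl pgtky kcs rggq ryh vsdzr hrudd ecqqb hkcty rpjku gfsxb nqmg zgl hfd kilmi fruqm rtkjm
Hunk 3: at line 10 remove [gfsxb,nqmg,zgl] add [rnpz,bsh,vtkv] -> 17 lines: epl pgtky kcs rggq ryh vsdzr hrudd ecqqb hkcty rpjku rnpz bsh vtkv hfd kilmi fruqm rtkjm
Hunk 4: at line 6 remove [hrudd] add [eofsh,kund,mxn] -> 19 lines: epl pgtky kcs rggq ryh vsdzr eofsh kund mxn ecqqb hkcty rpjku rnpz bsh vtkv hfd kilmi fruqm rtkjm
Hunk 5: at line 2 remove [rggq,ryh,vsdzr] add [wqsuy,fif] -> 18 lines: epl pgtky kcs wqsuy fif eofsh kund mxn ecqqb hkcty rpjku rnpz bsh vtkv hfd kilmi fruqm rtkjm
Hunk 6: at line 7 remove [mxn,ecqqb,hkcty] add [ygq,aeq,emcni] -> 18 lines: epl pgtky kcs wqsuy fif eofsh kund ygq aeq emcni rpjku rnpz bsh vtkv hfd kilmi fruqm rtkjm
Hunk 7: at line 13 remove [hfd,kilmi] add [pxy] -> 17 lines: epl pgtky kcs wqsuy fif eofsh kund ygq aeq emcni rpjku rnpz bsh vtkv pxy fruqm rtkjm
Final line count: 17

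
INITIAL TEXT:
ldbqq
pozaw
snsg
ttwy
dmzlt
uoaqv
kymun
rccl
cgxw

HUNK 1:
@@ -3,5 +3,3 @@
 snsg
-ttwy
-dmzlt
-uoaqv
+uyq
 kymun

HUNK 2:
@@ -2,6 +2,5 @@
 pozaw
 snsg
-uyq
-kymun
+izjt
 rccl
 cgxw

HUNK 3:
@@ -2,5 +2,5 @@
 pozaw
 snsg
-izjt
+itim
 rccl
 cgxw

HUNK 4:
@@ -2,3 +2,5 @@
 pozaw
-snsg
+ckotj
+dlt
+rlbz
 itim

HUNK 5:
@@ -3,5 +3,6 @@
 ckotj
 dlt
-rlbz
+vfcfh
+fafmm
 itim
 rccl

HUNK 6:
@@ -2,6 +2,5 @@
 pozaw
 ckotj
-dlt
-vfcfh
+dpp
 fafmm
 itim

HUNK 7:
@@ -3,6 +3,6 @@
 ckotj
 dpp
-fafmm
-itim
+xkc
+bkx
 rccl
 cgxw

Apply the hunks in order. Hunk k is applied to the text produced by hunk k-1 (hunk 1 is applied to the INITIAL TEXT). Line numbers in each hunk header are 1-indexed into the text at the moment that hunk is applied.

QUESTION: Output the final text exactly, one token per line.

Answer: ldbqq
pozaw
ckotj
dpp
xkc
bkx
rccl
cgxw

Derivation:
Hunk 1: at line 3 remove [ttwy,dmzlt,uoaqv] add [uyq] -> 7 lines: ldbqq pozaw snsg uyq kymun rccl cgxw
Hunk 2: at line 2 remove [uyq,kymun] add [izjt] -> 6 lines: ldbqq pozaw snsg izjt rccl cgxw
Hunk 3: at line 2 remove [izjt] add [itim] -> 6 lines: ldbqq pozaw snsg itim rccl cgxw
Hunk 4: at line 2 remove [snsg] add [ckotj,dlt,rlbz] -> 8 lines: ldbqq pozaw ckotj dlt rlbz itim rccl cgxw
Hunk 5: at line 3 remove [rlbz] add [vfcfh,fafmm] -> 9 lines: ldbqq pozaw ckotj dlt vfcfh fafmm itim rccl cgxw
Hunk 6: at line 2 remove [dlt,vfcfh] add [dpp] -> 8 lines: ldbqq pozaw ckotj dpp fafmm itim rccl cgxw
Hunk 7: at line 3 remove [fafmm,itim] add [xkc,bkx] -> 8 lines: ldbqq pozaw ckotj dpp xkc bkx rccl cgxw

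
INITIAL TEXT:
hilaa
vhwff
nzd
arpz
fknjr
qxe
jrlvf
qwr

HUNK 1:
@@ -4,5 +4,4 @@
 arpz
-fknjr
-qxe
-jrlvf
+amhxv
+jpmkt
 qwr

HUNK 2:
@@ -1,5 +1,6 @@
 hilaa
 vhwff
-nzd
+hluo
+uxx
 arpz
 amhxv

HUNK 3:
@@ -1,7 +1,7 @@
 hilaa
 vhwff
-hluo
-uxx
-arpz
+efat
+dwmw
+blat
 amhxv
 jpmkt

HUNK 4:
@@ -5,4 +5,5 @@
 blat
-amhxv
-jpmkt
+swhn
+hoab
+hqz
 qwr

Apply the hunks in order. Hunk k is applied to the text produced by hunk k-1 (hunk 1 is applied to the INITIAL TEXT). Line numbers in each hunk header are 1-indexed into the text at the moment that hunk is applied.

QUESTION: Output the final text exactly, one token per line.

Answer: hilaa
vhwff
efat
dwmw
blat
swhn
hoab
hqz
qwr

Derivation:
Hunk 1: at line 4 remove [fknjr,qxe,jrlvf] add [amhxv,jpmkt] -> 7 lines: hilaa vhwff nzd arpz amhxv jpmkt qwr
Hunk 2: at line 1 remove [nzd] add [hluo,uxx] -> 8 lines: hilaa vhwff hluo uxx arpz amhxv jpmkt qwr
Hunk 3: at line 1 remove [hluo,uxx,arpz] add [efat,dwmw,blat] -> 8 lines: hilaa vhwff efat dwmw blat amhxv jpmkt qwr
Hunk 4: at line 5 remove [amhxv,jpmkt] add [swhn,hoab,hqz] -> 9 lines: hilaa vhwff efat dwmw blat swhn hoab hqz qwr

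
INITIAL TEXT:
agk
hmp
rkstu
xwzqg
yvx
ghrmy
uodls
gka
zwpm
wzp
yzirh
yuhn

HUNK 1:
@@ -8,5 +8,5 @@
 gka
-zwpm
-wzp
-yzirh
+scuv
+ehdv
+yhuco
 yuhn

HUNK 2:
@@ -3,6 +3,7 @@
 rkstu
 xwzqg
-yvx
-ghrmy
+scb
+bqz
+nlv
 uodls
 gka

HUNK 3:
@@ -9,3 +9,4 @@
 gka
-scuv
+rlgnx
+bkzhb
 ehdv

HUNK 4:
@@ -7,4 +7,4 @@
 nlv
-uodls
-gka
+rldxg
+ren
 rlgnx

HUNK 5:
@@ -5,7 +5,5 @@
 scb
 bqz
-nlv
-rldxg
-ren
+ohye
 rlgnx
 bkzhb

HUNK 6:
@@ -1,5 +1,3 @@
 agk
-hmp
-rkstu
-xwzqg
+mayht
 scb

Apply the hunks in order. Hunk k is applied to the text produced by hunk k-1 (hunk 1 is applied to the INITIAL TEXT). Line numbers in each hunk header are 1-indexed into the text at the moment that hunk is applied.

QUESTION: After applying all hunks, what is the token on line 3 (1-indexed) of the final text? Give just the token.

Answer: scb

Derivation:
Hunk 1: at line 8 remove [zwpm,wzp,yzirh] add [scuv,ehdv,yhuco] -> 12 lines: agk hmp rkstu xwzqg yvx ghrmy uodls gka scuv ehdv yhuco yuhn
Hunk 2: at line 3 remove [yvx,ghrmy] add [scb,bqz,nlv] -> 13 lines: agk hmp rkstu xwzqg scb bqz nlv uodls gka scuv ehdv yhuco yuhn
Hunk 3: at line 9 remove [scuv] add [rlgnx,bkzhb] -> 14 lines: agk hmp rkstu xwzqg scb bqz nlv uodls gka rlgnx bkzhb ehdv yhuco yuhn
Hunk 4: at line 7 remove [uodls,gka] add [rldxg,ren] -> 14 lines: agk hmp rkstu xwzqg scb bqz nlv rldxg ren rlgnx bkzhb ehdv yhuco yuhn
Hunk 5: at line 5 remove [nlv,rldxg,ren] add [ohye] -> 12 lines: agk hmp rkstu xwzqg scb bqz ohye rlgnx bkzhb ehdv yhuco yuhn
Hunk 6: at line 1 remove [hmp,rkstu,xwzqg] add [mayht] -> 10 lines: agk mayht scb bqz ohye rlgnx bkzhb ehdv yhuco yuhn
Final line 3: scb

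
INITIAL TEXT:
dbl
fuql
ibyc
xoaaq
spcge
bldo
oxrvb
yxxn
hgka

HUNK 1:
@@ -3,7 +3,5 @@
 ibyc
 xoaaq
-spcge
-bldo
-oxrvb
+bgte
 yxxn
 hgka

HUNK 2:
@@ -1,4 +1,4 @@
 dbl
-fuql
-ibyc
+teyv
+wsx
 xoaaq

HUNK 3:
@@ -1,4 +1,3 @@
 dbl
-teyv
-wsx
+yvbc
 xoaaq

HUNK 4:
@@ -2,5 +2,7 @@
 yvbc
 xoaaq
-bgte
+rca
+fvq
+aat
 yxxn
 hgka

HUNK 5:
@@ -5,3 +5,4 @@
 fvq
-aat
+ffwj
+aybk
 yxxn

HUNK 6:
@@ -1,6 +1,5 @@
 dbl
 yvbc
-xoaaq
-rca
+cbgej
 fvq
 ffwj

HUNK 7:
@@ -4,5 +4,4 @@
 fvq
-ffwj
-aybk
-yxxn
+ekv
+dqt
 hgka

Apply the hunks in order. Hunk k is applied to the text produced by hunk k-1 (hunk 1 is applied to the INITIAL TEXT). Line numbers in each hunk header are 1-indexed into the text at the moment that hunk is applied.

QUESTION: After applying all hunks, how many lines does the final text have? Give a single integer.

Answer: 7

Derivation:
Hunk 1: at line 3 remove [spcge,bldo,oxrvb] add [bgte] -> 7 lines: dbl fuql ibyc xoaaq bgte yxxn hgka
Hunk 2: at line 1 remove [fuql,ibyc] add [teyv,wsx] -> 7 lines: dbl teyv wsx xoaaq bgte yxxn hgka
Hunk 3: at line 1 remove [teyv,wsx] add [yvbc] -> 6 lines: dbl yvbc xoaaq bgte yxxn hgka
Hunk 4: at line 2 remove [bgte] add [rca,fvq,aat] -> 8 lines: dbl yvbc xoaaq rca fvq aat yxxn hgka
Hunk 5: at line 5 remove [aat] add [ffwj,aybk] -> 9 lines: dbl yvbc xoaaq rca fvq ffwj aybk yxxn hgka
Hunk 6: at line 1 remove [xoaaq,rca] add [cbgej] -> 8 lines: dbl yvbc cbgej fvq ffwj aybk yxxn hgka
Hunk 7: at line 4 remove [ffwj,aybk,yxxn] add [ekv,dqt] -> 7 lines: dbl yvbc cbgej fvq ekv dqt hgka
Final line count: 7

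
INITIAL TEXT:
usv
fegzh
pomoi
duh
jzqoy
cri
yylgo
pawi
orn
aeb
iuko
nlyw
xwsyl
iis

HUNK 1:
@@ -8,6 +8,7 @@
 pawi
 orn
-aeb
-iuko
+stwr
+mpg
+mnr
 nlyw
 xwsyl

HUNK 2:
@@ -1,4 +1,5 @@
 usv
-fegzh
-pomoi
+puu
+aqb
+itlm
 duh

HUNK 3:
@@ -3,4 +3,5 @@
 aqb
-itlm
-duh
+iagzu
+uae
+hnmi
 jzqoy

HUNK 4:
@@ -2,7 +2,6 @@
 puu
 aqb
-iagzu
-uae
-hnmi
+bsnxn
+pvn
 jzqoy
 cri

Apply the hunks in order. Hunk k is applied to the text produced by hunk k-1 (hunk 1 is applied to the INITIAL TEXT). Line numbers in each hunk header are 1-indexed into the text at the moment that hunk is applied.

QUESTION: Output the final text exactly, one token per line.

Answer: usv
puu
aqb
bsnxn
pvn
jzqoy
cri
yylgo
pawi
orn
stwr
mpg
mnr
nlyw
xwsyl
iis

Derivation:
Hunk 1: at line 8 remove [aeb,iuko] add [stwr,mpg,mnr] -> 15 lines: usv fegzh pomoi duh jzqoy cri yylgo pawi orn stwr mpg mnr nlyw xwsyl iis
Hunk 2: at line 1 remove [fegzh,pomoi] add [puu,aqb,itlm] -> 16 lines: usv puu aqb itlm duh jzqoy cri yylgo pawi orn stwr mpg mnr nlyw xwsyl iis
Hunk 3: at line 3 remove [itlm,duh] add [iagzu,uae,hnmi] -> 17 lines: usv puu aqb iagzu uae hnmi jzqoy cri yylgo pawi orn stwr mpg mnr nlyw xwsyl iis
Hunk 4: at line 2 remove [iagzu,uae,hnmi] add [bsnxn,pvn] -> 16 lines: usv puu aqb bsnxn pvn jzqoy cri yylgo pawi orn stwr mpg mnr nlyw xwsyl iis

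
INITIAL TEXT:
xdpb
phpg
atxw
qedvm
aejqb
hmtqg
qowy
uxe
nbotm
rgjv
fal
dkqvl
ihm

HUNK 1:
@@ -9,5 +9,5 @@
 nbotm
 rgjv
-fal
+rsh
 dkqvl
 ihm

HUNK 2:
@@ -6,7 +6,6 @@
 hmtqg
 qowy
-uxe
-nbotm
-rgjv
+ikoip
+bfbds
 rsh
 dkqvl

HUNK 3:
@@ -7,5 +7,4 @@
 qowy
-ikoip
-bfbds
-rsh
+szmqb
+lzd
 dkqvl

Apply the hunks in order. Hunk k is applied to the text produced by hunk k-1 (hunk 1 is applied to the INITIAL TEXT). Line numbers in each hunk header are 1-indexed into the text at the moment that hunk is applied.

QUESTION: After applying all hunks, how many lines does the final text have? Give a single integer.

Answer: 11

Derivation:
Hunk 1: at line 9 remove [fal] add [rsh] -> 13 lines: xdpb phpg atxw qedvm aejqb hmtqg qowy uxe nbotm rgjv rsh dkqvl ihm
Hunk 2: at line 6 remove [uxe,nbotm,rgjv] add [ikoip,bfbds] -> 12 lines: xdpb phpg atxw qedvm aejqb hmtqg qowy ikoip bfbds rsh dkqvl ihm
Hunk 3: at line 7 remove [ikoip,bfbds,rsh] add [szmqb,lzd] -> 11 lines: xdpb phpg atxw qedvm aejqb hmtqg qowy szmqb lzd dkqvl ihm
Final line count: 11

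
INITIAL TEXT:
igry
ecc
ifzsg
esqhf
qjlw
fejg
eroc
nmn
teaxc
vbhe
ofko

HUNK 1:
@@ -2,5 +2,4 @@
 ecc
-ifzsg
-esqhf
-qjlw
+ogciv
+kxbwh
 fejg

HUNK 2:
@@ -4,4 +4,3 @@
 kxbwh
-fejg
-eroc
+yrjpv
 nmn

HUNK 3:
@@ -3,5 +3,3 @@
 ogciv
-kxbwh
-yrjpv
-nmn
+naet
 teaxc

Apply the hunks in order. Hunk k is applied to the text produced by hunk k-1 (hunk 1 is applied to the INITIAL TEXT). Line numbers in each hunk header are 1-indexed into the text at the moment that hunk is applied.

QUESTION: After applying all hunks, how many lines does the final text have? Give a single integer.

Answer: 7

Derivation:
Hunk 1: at line 2 remove [ifzsg,esqhf,qjlw] add [ogciv,kxbwh] -> 10 lines: igry ecc ogciv kxbwh fejg eroc nmn teaxc vbhe ofko
Hunk 2: at line 4 remove [fejg,eroc] add [yrjpv] -> 9 lines: igry ecc ogciv kxbwh yrjpv nmn teaxc vbhe ofko
Hunk 3: at line 3 remove [kxbwh,yrjpv,nmn] add [naet] -> 7 lines: igry ecc ogciv naet teaxc vbhe ofko
Final line count: 7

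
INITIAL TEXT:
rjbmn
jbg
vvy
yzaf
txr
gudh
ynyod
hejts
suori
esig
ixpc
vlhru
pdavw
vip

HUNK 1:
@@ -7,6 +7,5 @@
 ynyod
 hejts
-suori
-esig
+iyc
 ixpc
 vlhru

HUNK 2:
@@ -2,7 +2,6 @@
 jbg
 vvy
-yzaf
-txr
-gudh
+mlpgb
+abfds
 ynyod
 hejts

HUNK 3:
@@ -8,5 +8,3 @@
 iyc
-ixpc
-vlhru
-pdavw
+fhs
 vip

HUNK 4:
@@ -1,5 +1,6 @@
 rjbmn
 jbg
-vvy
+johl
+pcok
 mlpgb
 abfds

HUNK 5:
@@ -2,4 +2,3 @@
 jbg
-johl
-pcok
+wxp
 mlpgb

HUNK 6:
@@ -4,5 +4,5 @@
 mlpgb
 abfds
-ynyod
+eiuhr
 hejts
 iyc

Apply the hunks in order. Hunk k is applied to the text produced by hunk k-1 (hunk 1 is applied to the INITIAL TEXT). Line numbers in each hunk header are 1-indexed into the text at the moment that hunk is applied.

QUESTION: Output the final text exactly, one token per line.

Answer: rjbmn
jbg
wxp
mlpgb
abfds
eiuhr
hejts
iyc
fhs
vip

Derivation:
Hunk 1: at line 7 remove [suori,esig] add [iyc] -> 13 lines: rjbmn jbg vvy yzaf txr gudh ynyod hejts iyc ixpc vlhru pdavw vip
Hunk 2: at line 2 remove [yzaf,txr,gudh] add [mlpgb,abfds] -> 12 lines: rjbmn jbg vvy mlpgb abfds ynyod hejts iyc ixpc vlhru pdavw vip
Hunk 3: at line 8 remove [ixpc,vlhru,pdavw] add [fhs] -> 10 lines: rjbmn jbg vvy mlpgb abfds ynyod hejts iyc fhs vip
Hunk 4: at line 1 remove [vvy] add [johl,pcok] -> 11 lines: rjbmn jbg johl pcok mlpgb abfds ynyod hejts iyc fhs vip
Hunk 5: at line 2 remove [johl,pcok] add [wxp] -> 10 lines: rjbmn jbg wxp mlpgb abfds ynyod hejts iyc fhs vip
Hunk 6: at line 4 remove [ynyod] add [eiuhr] -> 10 lines: rjbmn jbg wxp mlpgb abfds eiuhr hejts iyc fhs vip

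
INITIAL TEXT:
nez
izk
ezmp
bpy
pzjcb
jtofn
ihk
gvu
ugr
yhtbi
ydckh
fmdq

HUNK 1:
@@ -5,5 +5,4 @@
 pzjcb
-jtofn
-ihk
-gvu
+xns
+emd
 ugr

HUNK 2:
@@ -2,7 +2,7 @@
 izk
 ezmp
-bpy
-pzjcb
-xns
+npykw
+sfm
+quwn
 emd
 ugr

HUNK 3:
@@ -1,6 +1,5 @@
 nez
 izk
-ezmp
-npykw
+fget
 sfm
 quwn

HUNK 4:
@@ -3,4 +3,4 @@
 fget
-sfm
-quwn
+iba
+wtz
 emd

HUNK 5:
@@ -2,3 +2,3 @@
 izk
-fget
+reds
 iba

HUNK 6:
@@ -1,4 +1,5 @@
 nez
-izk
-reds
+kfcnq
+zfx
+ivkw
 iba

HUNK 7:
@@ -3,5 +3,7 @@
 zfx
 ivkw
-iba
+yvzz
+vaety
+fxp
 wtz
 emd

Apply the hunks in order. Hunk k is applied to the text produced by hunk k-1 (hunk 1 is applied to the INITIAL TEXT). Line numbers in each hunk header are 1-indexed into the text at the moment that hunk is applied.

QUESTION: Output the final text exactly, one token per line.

Hunk 1: at line 5 remove [jtofn,ihk,gvu] add [xns,emd] -> 11 lines: nez izk ezmp bpy pzjcb xns emd ugr yhtbi ydckh fmdq
Hunk 2: at line 2 remove [bpy,pzjcb,xns] add [npykw,sfm,quwn] -> 11 lines: nez izk ezmp npykw sfm quwn emd ugr yhtbi ydckh fmdq
Hunk 3: at line 1 remove [ezmp,npykw] add [fget] -> 10 lines: nez izk fget sfm quwn emd ugr yhtbi ydckh fmdq
Hunk 4: at line 3 remove [sfm,quwn] add [iba,wtz] -> 10 lines: nez izk fget iba wtz emd ugr yhtbi ydckh fmdq
Hunk 5: at line 2 remove [fget] add [reds] -> 10 lines: nez izk reds iba wtz emd ugr yhtbi ydckh fmdq
Hunk 6: at line 1 remove [izk,reds] add [kfcnq,zfx,ivkw] -> 11 lines: nez kfcnq zfx ivkw iba wtz emd ugr yhtbi ydckh fmdq
Hunk 7: at line 3 remove [iba] add [yvzz,vaety,fxp] -> 13 lines: nez kfcnq zfx ivkw yvzz vaety fxp wtz emd ugr yhtbi ydckh fmdq

Answer: nez
kfcnq
zfx
ivkw
yvzz
vaety
fxp
wtz
emd
ugr
yhtbi
ydckh
fmdq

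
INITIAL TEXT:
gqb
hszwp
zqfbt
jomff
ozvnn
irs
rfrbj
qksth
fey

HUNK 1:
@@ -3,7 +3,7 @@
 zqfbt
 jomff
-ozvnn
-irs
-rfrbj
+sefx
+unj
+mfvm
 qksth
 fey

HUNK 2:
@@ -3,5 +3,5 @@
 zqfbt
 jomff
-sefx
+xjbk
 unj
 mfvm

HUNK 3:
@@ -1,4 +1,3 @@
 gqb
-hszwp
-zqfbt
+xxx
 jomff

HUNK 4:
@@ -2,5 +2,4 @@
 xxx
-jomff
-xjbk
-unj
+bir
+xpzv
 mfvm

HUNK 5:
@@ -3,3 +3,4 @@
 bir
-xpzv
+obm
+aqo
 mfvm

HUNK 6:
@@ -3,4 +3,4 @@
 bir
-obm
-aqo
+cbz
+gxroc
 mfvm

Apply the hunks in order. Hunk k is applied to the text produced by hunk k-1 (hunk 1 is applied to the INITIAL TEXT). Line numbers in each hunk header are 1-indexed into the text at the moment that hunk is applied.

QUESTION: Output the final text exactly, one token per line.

Hunk 1: at line 3 remove [ozvnn,irs,rfrbj] add [sefx,unj,mfvm] -> 9 lines: gqb hszwp zqfbt jomff sefx unj mfvm qksth fey
Hunk 2: at line 3 remove [sefx] add [xjbk] -> 9 lines: gqb hszwp zqfbt jomff xjbk unj mfvm qksth fey
Hunk 3: at line 1 remove [hszwp,zqfbt] add [xxx] -> 8 lines: gqb xxx jomff xjbk unj mfvm qksth fey
Hunk 4: at line 2 remove [jomff,xjbk,unj] add [bir,xpzv] -> 7 lines: gqb xxx bir xpzv mfvm qksth fey
Hunk 5: at line 3 remove [xpzv] add [obm,aqo] -> 8 lines: gqb xxx bir obm aqo mfvm qksth fey
Hunk 6: at line 3 remove [obm,aqo] add [cbz,gxroc] -> 8 lines: gqb xxx bir cbz gxroc mfvm qksth fey

Answer: gqb
xxx
bir
cbz
gxroc
mfvm
qksth
fey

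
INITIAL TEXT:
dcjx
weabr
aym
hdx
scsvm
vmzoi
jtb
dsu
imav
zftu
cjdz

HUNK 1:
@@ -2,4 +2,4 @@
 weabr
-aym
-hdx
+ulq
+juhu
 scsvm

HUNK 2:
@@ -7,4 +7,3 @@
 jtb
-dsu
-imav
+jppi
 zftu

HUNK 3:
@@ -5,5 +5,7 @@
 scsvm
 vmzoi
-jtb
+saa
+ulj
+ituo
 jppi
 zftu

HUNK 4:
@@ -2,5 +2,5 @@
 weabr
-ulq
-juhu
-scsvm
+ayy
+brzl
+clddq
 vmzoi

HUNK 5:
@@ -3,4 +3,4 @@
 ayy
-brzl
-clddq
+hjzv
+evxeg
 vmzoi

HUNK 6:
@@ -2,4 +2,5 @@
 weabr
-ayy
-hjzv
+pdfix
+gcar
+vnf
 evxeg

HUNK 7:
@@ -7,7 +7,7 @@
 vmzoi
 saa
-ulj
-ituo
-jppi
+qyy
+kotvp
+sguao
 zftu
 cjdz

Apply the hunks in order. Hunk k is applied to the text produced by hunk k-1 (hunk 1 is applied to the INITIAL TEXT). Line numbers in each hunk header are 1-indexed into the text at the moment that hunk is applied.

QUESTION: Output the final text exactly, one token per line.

Hunk 1: at line 2 remove [aym,hdx] add [ulq,juhu] -> 11 lines: dcjx weabr ulq juhu scsvm vmzoi jtb dsu imav zftu cjdz
Hunk 2: at line 7 remove [dsu,imav] add [jppi] -> 10 lines: dcjx weabr ulq juhu scsvm vmzoi jtb jppi zftu cjdz
Hunk 3: at line 5 remove [jtb] add [saa,ulj,ituo] -> 12 lines: dcjx weabr ulq juhu scsvm vmzoi saa ulj ituo jppi zftu cjdz
Hunk 4: at line 2 remove [ulq,juhu,scsvm] add [ayy,brzl,clddq] -> 12 lines: dcjx weabr ayy brzl clddq vmzoi saa ulj ituo jppi zftu cjdz
Hunk 5: at line 3 remove [brzl,clddq] add [hjzv,evxeg] -> 12 lines: dcjx weabr ayy hjzv evxeg vmzoi saa ulj ituo jppi zftu cjdz
Hunk 6: at line 2 remove [ayy,hjzv] add [pdfix,gcar,vnf] -> 13 lines: dcjx weabr pdfix gcar vnf evxeg vmzoi saa ulj ituo jppi zftu cjdz
Hunk 7: at line 7 remove [ulj,ituo,jppi] add [qyy,kotvp,sguao] -> 13 lines: dcjx weabr pdfix gcar vnf evxeg vmzoi saa qyy kotvp sguao zftu cjdz

Answer: dcjx
weabr
pdfix
gcar
vnf
evxeg
vmzoi
saa
qyy
kotvp
sguao
zftu
cjdz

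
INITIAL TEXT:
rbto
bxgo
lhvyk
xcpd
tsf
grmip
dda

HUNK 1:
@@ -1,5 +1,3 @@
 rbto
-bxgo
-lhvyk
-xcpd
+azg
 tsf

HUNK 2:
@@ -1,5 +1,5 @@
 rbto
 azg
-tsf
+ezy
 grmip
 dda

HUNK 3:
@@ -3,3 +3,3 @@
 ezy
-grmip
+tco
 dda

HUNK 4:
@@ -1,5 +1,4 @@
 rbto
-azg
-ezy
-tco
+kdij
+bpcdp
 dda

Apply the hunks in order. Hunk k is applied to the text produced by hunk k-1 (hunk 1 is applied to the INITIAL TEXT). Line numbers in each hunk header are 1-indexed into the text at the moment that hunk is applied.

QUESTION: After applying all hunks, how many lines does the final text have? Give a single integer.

Answer: 4

Derivation:
Hunk 1: at line 1 remove [bxgo,lhvyk,xcpd] add [azg] -> 5 lines: rbto azg tsf grmip dda
Hunk 2: at line 1 remove [tsf] add [ezy] -> 5 lines: rbto azg ezy grmip dda
Hunk 3: at line 3 remove [grmip] add [tco] -> 5 lines: rbto azg ezy tco dda
Hunk 4: at line 1 remove [azg,ezy,tco] add [kdij,bpcdp] -> 4 lines: rbto kdij bpcdp dda
Final line count: 4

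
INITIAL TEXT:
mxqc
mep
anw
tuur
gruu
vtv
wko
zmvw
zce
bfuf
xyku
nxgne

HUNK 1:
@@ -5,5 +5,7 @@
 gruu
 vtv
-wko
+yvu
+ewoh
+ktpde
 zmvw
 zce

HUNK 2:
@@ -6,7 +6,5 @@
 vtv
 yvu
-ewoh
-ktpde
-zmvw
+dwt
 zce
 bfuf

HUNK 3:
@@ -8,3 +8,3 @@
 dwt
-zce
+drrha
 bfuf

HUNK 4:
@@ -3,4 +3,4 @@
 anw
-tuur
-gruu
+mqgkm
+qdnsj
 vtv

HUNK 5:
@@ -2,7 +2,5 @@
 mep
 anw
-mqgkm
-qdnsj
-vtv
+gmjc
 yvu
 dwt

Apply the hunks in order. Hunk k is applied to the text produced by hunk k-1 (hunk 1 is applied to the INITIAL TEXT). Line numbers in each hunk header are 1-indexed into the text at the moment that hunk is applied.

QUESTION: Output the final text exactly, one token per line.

Hunk 1: at line 5 remove [wko] add [yvu,ewoh,ktpde] -> 14 lines: mxqc mep anw tuur gruu vtv yvu ewoh ktpde zmvw zce bfuf xyku nxgne
Hunk 2: at line 6 remove [ewoh,ktpde,zmvw] add [dwt] -> 12 lines: mxqc mep anw tuur gruu vtv yvu dwt zce bfuf xyku nxgne
Hunk 3: at line 8 remove [zce] add [drrha] -> 12 lines: mxqc mep anw tuur gruu vtv yvu dwt drrha bfuf xyku nxgne
Hunk 4: at line 3 remove [tuur,gruu] add [mqgkm,qdnsj] -> 12 lines: mxqc mep anw mqgkm qdnsj vtv yvu dwt drrha bfuf xyku nxgne
Hunk 5: at line 2 remove [mqgkm,qdnsj,vtv] add [gmjc] -> 10 lines: mxqc mep anw gmjc yvu dwt drrha bfuf xyku nxgne

Answer: mxqc
mep
anw
gmjc
yvu
dwt
drrha
bfuf
xyku
nxgne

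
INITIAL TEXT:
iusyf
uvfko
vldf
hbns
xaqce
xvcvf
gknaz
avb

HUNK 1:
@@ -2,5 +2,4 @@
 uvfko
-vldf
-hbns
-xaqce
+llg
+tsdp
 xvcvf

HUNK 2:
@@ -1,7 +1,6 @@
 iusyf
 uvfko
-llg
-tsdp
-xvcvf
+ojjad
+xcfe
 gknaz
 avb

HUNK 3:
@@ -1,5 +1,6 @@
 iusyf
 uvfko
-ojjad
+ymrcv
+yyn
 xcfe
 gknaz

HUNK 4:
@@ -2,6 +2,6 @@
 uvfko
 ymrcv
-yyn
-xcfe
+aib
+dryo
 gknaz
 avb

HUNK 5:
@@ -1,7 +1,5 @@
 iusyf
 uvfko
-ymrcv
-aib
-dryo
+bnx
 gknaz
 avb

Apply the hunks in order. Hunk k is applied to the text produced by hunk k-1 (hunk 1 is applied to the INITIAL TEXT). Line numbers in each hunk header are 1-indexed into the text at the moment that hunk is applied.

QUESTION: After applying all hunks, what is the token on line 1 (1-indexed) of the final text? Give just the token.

Answer: iusyf

Derivation:
Hunk 1: at line 2 remove [vldf,hbns,xaqce] add [llg,tsdp] -> 7 lines: iusyf uvfko llg tsdp xvcvf gknaz avb
Hunk 2: at line 1 remove [llg,tsdp,xvcvf] add [ojjad,xcfe] -> 6 lines: iusyf uvfko ojjad xcfe gknaz avb
Hunk 3: at line 1 remove [ojjad] add [ymrcv,yyn] -> 7 lines: iusyf uvfko ymrcv yyn xcfe gknaz avb
Hunk 4: at line 2 remove [yyn,xcfe] add [aib,dryo] -> 7 lines: iusyf uvfko ymrcv aib dryo gknaz avb
Hunk 5: at line 1 remove [ymrcv,aib,dryo] add [bnx] -> 5 lines: iusyf uvfko bnx gknaz avb
Final line 1: iusyf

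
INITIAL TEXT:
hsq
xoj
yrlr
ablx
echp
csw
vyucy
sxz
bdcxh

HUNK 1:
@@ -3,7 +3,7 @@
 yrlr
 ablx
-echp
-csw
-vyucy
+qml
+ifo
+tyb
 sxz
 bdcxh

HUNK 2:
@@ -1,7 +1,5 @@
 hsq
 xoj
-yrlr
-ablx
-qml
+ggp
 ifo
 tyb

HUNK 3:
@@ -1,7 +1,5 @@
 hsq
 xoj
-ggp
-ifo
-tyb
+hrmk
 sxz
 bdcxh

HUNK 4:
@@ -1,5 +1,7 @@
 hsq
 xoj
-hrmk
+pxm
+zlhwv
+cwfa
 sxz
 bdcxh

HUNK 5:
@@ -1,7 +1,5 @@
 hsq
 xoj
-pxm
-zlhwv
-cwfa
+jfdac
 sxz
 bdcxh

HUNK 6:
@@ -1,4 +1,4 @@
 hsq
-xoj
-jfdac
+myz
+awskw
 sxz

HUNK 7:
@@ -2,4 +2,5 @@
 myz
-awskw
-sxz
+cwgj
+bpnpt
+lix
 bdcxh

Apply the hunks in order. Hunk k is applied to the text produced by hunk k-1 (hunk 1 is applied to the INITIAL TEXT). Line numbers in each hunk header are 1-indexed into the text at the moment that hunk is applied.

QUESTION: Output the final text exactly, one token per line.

Answer: hsq
myz
cwgj
bpnpt
lix
bdcxh

Derivation:
Hunk 1: at line 3 remove [echp,csw,vyucy] add [qml,ifo,tyb] -> 9 lines: hsq xoj yrlr ablx qml ifo tyb sxz bdcxh
Hunk 2: at line 1 remove [yrlr,ablx,qml] add [ggp] -> 7 lines: hsq xoj ggp ifo tyb sxz bdcxh
Hunk 3: at line 1 remove [ggp,ifo,tyb] add [hrmk] -> 5 lines: hsq xoj hrmk sxz bdcxh
Hunk 4: at line 1 remove [hrmk] add [pxm,zlhwv,cwfa] -> 7 lines: hsq xoj pxm zlhwv cwfa sxz bdcxh
Hunk 5: at line 1 remove [pxm,zlhwv,cwfa] add [jfdac] -> 5 lines: hsq xoj jfdac sxz bdcxh
Hunk 6: at line 1 remove [xoj,jfdac] add [myz,awskw] -> 5 lines: hsq myz awskw sxz bdcxh
Hunk 7: at line 2 remove [awskw,sxz] add [cwgj,bpnpt,lix] -> 6 lines: hsq myz cwgj bpnpt lix bdcxh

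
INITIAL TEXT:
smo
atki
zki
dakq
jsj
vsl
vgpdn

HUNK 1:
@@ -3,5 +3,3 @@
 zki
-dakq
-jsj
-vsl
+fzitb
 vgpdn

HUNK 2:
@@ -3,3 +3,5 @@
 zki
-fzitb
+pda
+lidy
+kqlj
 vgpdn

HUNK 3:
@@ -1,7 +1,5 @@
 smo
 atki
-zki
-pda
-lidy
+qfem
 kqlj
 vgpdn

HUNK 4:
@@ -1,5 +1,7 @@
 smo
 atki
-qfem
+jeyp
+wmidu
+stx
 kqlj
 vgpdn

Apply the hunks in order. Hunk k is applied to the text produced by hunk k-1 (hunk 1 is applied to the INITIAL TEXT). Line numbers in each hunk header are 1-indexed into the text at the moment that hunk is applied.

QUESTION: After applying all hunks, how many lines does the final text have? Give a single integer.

Hunk 1: at line 3 remove [dakq,jsj,vsl] add [fzitb] -> 5 lines: smo atki zki fzitb vgpdn
Hunk 2: at line 3 remove [fzitb] add [pda,lidy,kqlj] -> 7 lines: smo atki zki pda lidy kqlj vgpdn
Hunk 3: at line 1 remove [zki,pda,lidy] add [qfem] -> 5 lines: smo atki qfem kqlj vgpdn
Hunk 4: at line 1 remove [qfem] add [jeyp,wmidu,stx] -> 7 lines: smo atki jeyp wmidu stx kqlj vgpdn
Final line count: 7

Answer: 7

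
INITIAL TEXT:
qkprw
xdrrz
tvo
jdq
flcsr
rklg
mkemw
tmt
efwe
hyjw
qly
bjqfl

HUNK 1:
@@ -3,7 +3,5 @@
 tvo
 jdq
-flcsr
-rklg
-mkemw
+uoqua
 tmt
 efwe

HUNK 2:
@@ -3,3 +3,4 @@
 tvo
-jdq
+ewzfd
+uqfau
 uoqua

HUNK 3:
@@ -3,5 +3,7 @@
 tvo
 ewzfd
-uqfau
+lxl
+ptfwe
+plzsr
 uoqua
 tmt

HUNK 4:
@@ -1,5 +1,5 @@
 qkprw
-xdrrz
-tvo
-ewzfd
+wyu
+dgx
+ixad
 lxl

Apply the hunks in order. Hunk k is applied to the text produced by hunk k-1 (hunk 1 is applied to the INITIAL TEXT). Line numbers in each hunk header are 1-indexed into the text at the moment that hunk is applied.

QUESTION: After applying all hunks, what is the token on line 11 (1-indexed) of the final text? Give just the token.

Hunk 1: at line 3 remove [flcsr,rklg,mkemw] add [uoqua] -> 10 lines: qkprw xdrrz tvo jdq uoqua tmt efwe hyjw qly bjqfl
Hunk 2: at line 3 remove [jdq] add [ewzfd,uqfau] -> 11 lines: qkprw xdrrz tvo ewzfd uqfau uoqua tmt efwe hyjw qly bjqfl
Hunk 3: at line 3 remove [uqfau] add [lxl,ptfwe,plzsr] -> 13 lines: qkprw xdrrz tvo ewzfd lxl ptfwe plzsr uoqua tmt efwe hyjw qly bjqfl
Hunk 4: at line 1 remove [xdrrz,tvo,ewzfd] add [wyu,dgx,ixad] -> 13 lines: qkprw wyu dgx ixad lxl ptfwe plzsr uoqua tmt efwe hyjw qly bjqfl
Final line 11: hyjw

Answer: hyjw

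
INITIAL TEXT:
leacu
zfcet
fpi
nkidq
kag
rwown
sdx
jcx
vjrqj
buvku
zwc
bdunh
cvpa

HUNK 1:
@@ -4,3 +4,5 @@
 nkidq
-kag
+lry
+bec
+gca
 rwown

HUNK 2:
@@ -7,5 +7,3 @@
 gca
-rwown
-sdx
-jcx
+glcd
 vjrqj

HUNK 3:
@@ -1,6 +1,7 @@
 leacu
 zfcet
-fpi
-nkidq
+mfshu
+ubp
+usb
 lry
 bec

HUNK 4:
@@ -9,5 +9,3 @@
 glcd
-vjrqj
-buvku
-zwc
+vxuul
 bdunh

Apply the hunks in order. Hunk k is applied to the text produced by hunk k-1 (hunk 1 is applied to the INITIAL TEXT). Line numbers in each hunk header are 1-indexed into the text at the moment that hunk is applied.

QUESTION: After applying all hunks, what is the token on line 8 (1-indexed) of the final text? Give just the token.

Hunk 1: at line 4 remove [kag] add [lry,bec,gca] -> 15 lines: leacu zfcet fpi nkidq lry bec gca rwown sdx jcx vjrqj buvku zwc bdunh cvpa
Hunk 2: at line 7 remove [rwown,sdx,jcx] add [glcd] -> 13 lines: leacu zfcet fpi nkidq lry bec gca glcd vjrqj buvku zwc bdunh cvpa
Hunk 3: at line 1 remove [fpi,nkidq] add [mfshu,ubp,usb] -> 14 lines: leacu zfcet mfshu ubp usb lry bec gca glcd vjrqj buvku zwc bdunh cvpa
Hunk 4: at line 9 remove [vjrqj,buvku,zwc] add [vxuul] -> 12 lines: leacu zfcet mfshu ubp usb lry bec gca glcd vxuul bdunh cvpa
Final line 8: gca

Answer: gca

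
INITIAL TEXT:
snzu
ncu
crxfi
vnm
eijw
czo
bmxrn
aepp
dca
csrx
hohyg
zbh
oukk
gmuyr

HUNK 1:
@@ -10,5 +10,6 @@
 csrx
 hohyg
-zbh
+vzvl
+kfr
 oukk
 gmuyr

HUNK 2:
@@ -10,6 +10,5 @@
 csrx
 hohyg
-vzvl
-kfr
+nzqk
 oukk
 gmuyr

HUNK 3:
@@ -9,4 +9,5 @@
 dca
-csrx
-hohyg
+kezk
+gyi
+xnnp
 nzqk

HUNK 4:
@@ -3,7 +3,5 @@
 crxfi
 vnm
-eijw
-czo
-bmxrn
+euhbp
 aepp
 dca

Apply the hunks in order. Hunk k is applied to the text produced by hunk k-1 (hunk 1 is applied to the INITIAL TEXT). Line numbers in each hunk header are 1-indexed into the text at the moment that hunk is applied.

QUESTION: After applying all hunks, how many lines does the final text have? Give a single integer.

Hunk 1: at line 10 remove [zbh] add [vzvl,kfr] -> 15 lines: snzu ncu crxfi vnm eijw czo bmxrn aepp dca csrx hohyg vzvl kfr oukk gmuyr
Hunk 2: at line 10 remove [vzvl,kfr] add [nzqk] -> 14 lines: snzu ncu crxfi vnm eijw czo bmxrn aepp dca csrx hohyg nzqk oukk gmuyr
Hunk 3: at line 9 remove [csrx,hohyg] add [kezk,gyi,xnnp] -> 15 lines: snzu ncu crxfi vnm eijw czo bmxrn aepp dca kezk gyi xnnp nzqk oukk gmuyr
Hunk 4: at line 3 remove [eijw,czo,bmxrn] add [euhbp] -> 13 lines: snzu ncu crxfi vnm euhbp aepp dca kezk gyi xnnp nzqk oukk gmuyr
Final line count: 13

Answer: 13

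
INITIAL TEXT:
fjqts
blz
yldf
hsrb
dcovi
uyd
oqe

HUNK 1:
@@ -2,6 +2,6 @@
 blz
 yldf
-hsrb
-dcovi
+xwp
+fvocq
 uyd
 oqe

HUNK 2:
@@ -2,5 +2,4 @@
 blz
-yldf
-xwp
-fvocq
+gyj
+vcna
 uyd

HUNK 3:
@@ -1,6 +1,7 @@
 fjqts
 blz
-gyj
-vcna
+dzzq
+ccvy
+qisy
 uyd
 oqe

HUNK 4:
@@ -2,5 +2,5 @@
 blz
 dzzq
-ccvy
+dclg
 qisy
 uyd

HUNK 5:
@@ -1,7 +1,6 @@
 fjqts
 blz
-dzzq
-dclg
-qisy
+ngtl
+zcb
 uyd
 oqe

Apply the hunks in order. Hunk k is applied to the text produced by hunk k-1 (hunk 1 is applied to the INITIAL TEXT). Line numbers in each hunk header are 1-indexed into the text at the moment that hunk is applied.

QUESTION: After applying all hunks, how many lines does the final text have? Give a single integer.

Answer: 6

Derivation:
Hunk 1: at line 2 remove [hsrb,dcovi] add [xwp,fvocq] -> 7 lines: fjqts blz yldf xwp fvocq uyd oqe
Hunk 2: at line 2 remove [yldf,xwp,fvocq] add [gyj,vcna] -> 6 lines: fjqts blz gyj vcna uyd oqe
Hunk 3: at line 1 remove [gyj,vcna] add [dzzq,ccvy,qisy] -> 7 lines: fjqts blz dzzq ccvy qisy uyd oqe
Hunk 4: at line 2 remove [ccvy] add [dclg] -> 7 lines: fjqts blz dzzq dclg qisy uyd oqe
Hunk 5: at line 1 remove [dzzq,dclg,qisy] add [ngtl,zcb] -> 6 lines: fjqts blz ngtl zcb uyd oqe
Final line count: 6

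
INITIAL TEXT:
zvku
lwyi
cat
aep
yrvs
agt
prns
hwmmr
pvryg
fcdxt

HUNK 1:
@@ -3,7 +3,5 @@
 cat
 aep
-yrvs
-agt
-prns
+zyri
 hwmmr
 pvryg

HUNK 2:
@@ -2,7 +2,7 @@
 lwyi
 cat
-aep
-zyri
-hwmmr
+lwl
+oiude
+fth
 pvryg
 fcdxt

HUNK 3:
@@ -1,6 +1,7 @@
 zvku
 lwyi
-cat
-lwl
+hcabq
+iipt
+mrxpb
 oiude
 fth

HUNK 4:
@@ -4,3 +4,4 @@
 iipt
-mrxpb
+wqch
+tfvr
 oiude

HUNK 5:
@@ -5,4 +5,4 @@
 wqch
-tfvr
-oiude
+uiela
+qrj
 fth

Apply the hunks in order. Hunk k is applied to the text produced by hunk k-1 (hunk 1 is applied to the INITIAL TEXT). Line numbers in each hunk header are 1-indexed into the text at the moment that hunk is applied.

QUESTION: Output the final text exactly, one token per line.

Hunk 1: at line 3 remove [yrvs,agt,prns] add [zyri] -> 8 lines: zvku lwyi cat aep zyri hwmmr pvryg fcdxt
Hunk 2: at line 2 remove [aep,zyri,hwmmr] add [lwl,oiude,fth] -> 8 lines: zvku lwyi cat lwl oiude fth pvryg fcdxt
Hunk 3: at line 1 remove [cat,lwl] add [hcabq,iipt,mrxpb] -> 9 lines: zvku lwyi hcabq iipt mrxpb oiude fth pvryg fcdxt
Hunk 4: at line 4 remove [mrxpb] add [wqch,tfvr] -> 10 lines: zvku lwyi hcabq iipt wqch tfvr oiude fth pvryg fcdxt
Hunk 5: at line 5 remove [tfvr,oiude] add [uiela,qrj] -> 10 lines: zvku lwyi hcabq iipt wqch uiela qrj fth pvryg fcdxt

Answer: zvku
lwyi
hcabq
iipt
wqch
uiela
qrj
fth
pvryg
fcdxt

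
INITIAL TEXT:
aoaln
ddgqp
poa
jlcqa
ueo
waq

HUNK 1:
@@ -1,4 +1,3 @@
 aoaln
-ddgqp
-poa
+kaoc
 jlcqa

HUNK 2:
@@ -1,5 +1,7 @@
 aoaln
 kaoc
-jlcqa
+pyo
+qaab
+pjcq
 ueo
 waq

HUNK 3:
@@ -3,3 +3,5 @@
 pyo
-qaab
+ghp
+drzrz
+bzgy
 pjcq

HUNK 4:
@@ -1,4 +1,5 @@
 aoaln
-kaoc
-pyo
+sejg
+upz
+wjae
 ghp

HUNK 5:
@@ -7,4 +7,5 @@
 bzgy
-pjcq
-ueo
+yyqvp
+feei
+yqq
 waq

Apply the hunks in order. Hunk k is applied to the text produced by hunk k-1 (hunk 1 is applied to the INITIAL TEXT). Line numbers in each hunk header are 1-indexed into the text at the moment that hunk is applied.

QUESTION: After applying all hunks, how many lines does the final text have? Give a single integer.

Hunk 1: at line 1 remove [ddgqp,poa] add [kaoc] -> 5 lines: aoaln kaoc jlcqa ueo waq
Hunk 2: at line 1 remove [jlcqa] add [pyo,qaab,pjcq] -> 7 lines: aoaln kaoc pyo qaab pjcq ueo waq
Hunk 3: at line 3 remove [qaab] add [ghp,drzrz,bzgy] -> 9 lines: aoaln kaoc pyo ghp drzrz bzgy pjcq ueo waq
Hunk 4: at line 1 remove [kaoc,pyo] add [sejg,upz,wjae] -> 10 lines: aoaln sejg upz wjae ghp drzrz bzgy pjcq ueo waq
Hunk 5: at line 7 remove [pjcq,ueo] add [yyqvp,feei,yqq] -> 11 lines: aoaln sejg upz wjae ghp drzrz bzgy yyqvp feei yqq waq
Final line count: 11

Answer: 11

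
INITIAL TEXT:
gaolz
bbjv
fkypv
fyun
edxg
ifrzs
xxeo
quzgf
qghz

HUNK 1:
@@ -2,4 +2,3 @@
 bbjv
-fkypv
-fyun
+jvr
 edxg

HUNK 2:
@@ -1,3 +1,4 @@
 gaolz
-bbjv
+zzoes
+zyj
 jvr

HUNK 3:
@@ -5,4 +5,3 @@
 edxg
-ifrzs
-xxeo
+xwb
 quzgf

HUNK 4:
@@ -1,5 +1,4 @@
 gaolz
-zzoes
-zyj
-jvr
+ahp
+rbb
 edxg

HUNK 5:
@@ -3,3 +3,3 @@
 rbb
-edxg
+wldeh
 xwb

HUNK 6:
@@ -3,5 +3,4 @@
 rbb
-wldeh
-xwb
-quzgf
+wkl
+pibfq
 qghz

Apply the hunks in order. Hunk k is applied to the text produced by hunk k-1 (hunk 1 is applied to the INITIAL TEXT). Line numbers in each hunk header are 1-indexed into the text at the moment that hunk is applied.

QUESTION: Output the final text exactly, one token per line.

Hunk 1: at line 2 remove [fkypv,fyun] add [jvr] -> 8 lines: gaolz bbjv jvr edxg ifrzs xxeo quzgf qghz
Hunk 2: at line 1 remove [bbjv] add [zzoes,zyj] -> 9 lines: gaolz zzoes zyj jvr edxg ifrzs xxeo quzgf qghz
Hunk 3: at line 5 remove [ifrzs,xxeo] add [xwb] -> 8 lines: gaolz zzoes zyj jvr edxg xwb quzgf qghz
Hunk 4: at line 1 remove [zzoes,zyj,jvr] add [ahp,rbb] -> 7 lines: gaolz ahp rbb edxg xwb quzgf qghz
Hunk 5: at line 3 remove [edxg] add [wldeh] -> 7 lines: gaolz ahp rbb wldeh xwb quzgf qghz
Hunk 6: at line 3 remove [wldeh,xwb,quzgf] add [wkl,pibfq] -> 6 lines: gaolz ahp rbb wkl pibfq qghz

Answer: gaolz
ahp
rbb
wkl
pibfq
qghz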